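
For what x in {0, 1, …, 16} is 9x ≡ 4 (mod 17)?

8

The inverse of 9 mod 17 is 2 (since 9·2 = 18 ≡ 1).
So x ≡ 2·4 = 8 ≡ 8 (mod 17).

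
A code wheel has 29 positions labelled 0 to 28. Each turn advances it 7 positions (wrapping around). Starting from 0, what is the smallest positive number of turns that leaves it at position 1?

25

29 = 4·7 + 1
7 = 7·1 + 0
Back-substituting gives 7·25 ≡ 1 (mod 29).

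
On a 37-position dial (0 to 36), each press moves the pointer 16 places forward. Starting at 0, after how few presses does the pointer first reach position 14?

24

The inverse of 16 mod 37 is 7 (since 16·7 = 112 ≡ 1).
So x ≡ 7·14 = 98 ≡ 24 (mod 37).
Check: 16·24 = 384 = 10·37 + 14.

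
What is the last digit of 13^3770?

9

Powers of 3 mod 10 repeat with period 4: 3, 9, 7, 1.
3770 mod 4 = 2, so the last digit matches 3^2 = 9.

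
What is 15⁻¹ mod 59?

15·4 = 60 = 1·59 + 1, so 15⁻¹ ≡ 4 (mod 59).

4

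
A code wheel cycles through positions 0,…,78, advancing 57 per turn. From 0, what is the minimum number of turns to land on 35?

2

57⁻¹ ≡ 61 (mod 79) because 57·61 = 3477 = 44·79 + 1.
So x ≡ 61·35 = 2135 ≡ 2 (mod 79).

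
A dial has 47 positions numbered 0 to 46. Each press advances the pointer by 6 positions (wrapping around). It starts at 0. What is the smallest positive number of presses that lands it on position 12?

6⁻¹ ≡ 8 (mod 47) because 6·8 = 48 = 1·47 + 1.
Multiplying both sides by 8: x ≡ 8·12 = 96 ≡ 2 (mod 47).
Check: 6·2 = 12 = 0·47 + 12.

2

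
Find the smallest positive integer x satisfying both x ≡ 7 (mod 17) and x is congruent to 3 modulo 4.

x ≡ 3 (mod 4) gives x ∈ {3, 7}.
The first of these with x mod 17 = 7 is 7.

7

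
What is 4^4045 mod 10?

4

Last digits of 4^n: 4, 6 (period 2).
4045 leaves remainder 1 on division by 2, so 4^4045 ends in 4.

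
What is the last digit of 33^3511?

The units digit of 33^n cycles with period 4: 3, 9, 7, 1, …
3511 mod 4 = 3, so the last digit matches 3^3 = 7.

7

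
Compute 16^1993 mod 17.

16

Successive squares of 16 mod 17: 16^1≡16, 16^2≡1, 16^4≡1, 16^8≡1, 16^16≡1, 16^32≡1, 16^64≡1, 16^128≡1, 16^256≡1, 16^512≡1, 16^1024≡1.
1993 = 1 + 8 + 64 + 128 + 256 + 512 + 1024, so 16^1993 ≡ 16·1·1·1·1·1·1 ≡ 16 (mod 17).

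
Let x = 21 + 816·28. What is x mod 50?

816·28 = 22848.
Dividing 22848 by 50 gives quotient 456 and remainder 48.
(21 + 48) mod 50 = 19.

19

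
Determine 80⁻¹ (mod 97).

80·57 = 4560 = 47·97 + 1, so 80⁻¹ ≡ 57 (mod 97).

57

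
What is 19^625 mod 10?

The units digit of 19^n cycles with period 2: 9, 1, …
625 leaves remainder 1 on division by 2, so 19^625 ends in 9.

9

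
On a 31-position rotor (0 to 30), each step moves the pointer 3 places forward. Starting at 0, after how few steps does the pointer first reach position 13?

3⁻¹ ≡ 21 (mod 31) because 3·21 = 63 = 2·31 + 1.
So x ≡ 21·13 = 273 ≡ 25 (mod 31).

25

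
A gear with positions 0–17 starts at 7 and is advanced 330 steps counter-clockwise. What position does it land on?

330 = 18·18 + 6, so 330 mod 18 = 6.
(7 − 6) mod 18 = 1.

1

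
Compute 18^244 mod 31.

10

Successive squares of 18 mod 31: 18^1≡18, 18^2≡14, 18^4≡10, 18^8≡7, 18^16≡18, 18^32≡14, 18^64≡10, 18^128≡7.
244 = 4 + 16 + 32 + 64 + 128, so 18^244 ≡ 10·18·14·10·7 ≡ 10 (mod 31).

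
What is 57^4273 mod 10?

7

The units digit of 57^n cycles with period 4: 7, 9, 3, 1, …
4273 mod 4 = 1, so the last digit matches 7^1 = 7.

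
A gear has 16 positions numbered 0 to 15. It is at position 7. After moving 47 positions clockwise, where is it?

Dividing 47 by 16 gives quotient 2 and remainder 15.
(7 + 15) mod 16 = 6.

6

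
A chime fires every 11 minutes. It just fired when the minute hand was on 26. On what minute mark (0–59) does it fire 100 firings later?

100·11 = 1100.
1100 mod 60 = 20 (since 18·60 = 1080).
(26 + 20) mod 60 = 46.

46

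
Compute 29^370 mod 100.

1

Square-and-reduce mod 100: 29^1≡29, 29^2≡41, 29^4≡81, 29^8≡61, 29^16≡21, 29^32≡41, 29^64≡81, 29^128≡61, 29^256≡21.
370 = 2 + 16 + 32 + 64 + 256, so 29^370 ≡ 41·21·41·81·21 ≡ 1 (mod 100).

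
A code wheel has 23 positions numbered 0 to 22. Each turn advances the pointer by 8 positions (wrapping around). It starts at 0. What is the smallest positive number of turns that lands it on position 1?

3

8⁻¹ ≡ 3 (mod 23) because 8·3 = 24 = 1·23 + 1.
Multiplying both sides by 3: x ≡ 3·1 = 3 ≡ 3 (mod 23).
Check: 8·3 = 24 = 1·23 + 1.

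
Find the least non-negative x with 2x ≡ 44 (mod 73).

22

The inverse of 2 mod 73 is 37 (since 2·37 = 74 ≡ 1).
Multiplying both sides by 37: x ≡ 37·44 = 1628 ≡ 22 (mod 73).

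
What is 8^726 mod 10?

The units digit of 8^n cycles with period 4: 8, 4, 2, 6, …
726 mod 4 = 2, so the last digit matches 8^2 = 4.

4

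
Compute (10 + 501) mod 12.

Dividing 501 by 12 gives quotient 41 and remainder 9.
(10 + 9) mod 12 = 7.

7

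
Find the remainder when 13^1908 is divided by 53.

Successive squares of 13 mod 53: 13^1≡13, 13^2≡10, 13^4≡47, 13^8≡36, 13^16≡24, 13^32≡46, 13^64≡49, 13^128≡16, 13^256≡44, 13^512≡28, 13^1024≡42.
1908 = 4 + 16 + 32 + 64 + 256 + 512 + 1024, so 13^1908 ≡ 47·24·46·49·44·28·42 ≡ 42 (mod 53).

42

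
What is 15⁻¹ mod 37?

15·5 = 75 = 2·37 + 1, so 15⁻¹ ≡ 5 (mod 37).

5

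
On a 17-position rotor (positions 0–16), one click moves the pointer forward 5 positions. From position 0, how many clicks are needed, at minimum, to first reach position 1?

17 = 3·5 + 2
5 = 2·2 + 1
2 = 2·1 + 0
Back-substituting gives 5·7 ≡ 1 (mod 17).

7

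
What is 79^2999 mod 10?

9

Last digits of 9^n: 9, 1 (period 2).
2999 leaves remainder 1 on division by 2, so 79^2999 ends in 9.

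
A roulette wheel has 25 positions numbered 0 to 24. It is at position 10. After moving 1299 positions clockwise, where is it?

1299 − 51·25 = 24, so 1299 ≡ 24 (mod 25).
(10 + 24) mod 25 = 9.

9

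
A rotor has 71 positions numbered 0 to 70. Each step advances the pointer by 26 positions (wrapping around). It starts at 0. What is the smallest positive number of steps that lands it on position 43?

59

The inverse of 26 mod 71 is 41 (since 26·41 = 1066 ≡ 1).
Multiplying both sides by 41: x ≡ 41·43 = 1763 ≡ 59 (mod 71).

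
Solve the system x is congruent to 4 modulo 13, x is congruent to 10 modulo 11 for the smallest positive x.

43

x ≡ 10 (mod 11) gives x ∈ {10, 21, 32, 43}.
The first of these with x mod 13 = 4 is 43.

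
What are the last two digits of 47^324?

81

Square-and-reduce mod 100: 47^1≡47, 47^2≡9, 47^4≡81, 47^8≡61, 47^16≡21, 47^32≡41, 47^64≡81, 47^128≡61, 47^256≡21.
Since 324 = 4 + 64 + 256 in binary, 47^324 ≡ 81·81·21 ≡ 81 (mod 100).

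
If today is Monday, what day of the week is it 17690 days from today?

Tuesday

17690 − 2527·7 = 1, so 17690 ≡ 1 (mod 7).
Monday + 1 day → Tuesday.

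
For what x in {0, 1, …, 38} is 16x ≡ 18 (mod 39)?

The inverse of 16 mod 39 is 22 (since 16·22 = 352 ≡ 1).
Multiplying both sides by 22: x ≡ 22·18 = 396 ≡ 6 (mod 39).

6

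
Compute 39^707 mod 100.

Square-and-reduce mod 100: 39^1≡39, 39^2≡21, 39^4≡41, 39^8≡81, 39^16≡61, 39^32≡21, 39^64≡41, 39^128≡81, 39^256≡61, 39^512≡21.
Since 707 = 1 + 2 + 64 + 128 + 512 in binary, 39^707 ≡ 39·21·41·81·21 ≡ 79 (mod 100).

79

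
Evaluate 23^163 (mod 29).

7

Successive squares of 23 mod 29: 23^1≡23, 23^2≡7, 23^4≡20, 23^8≡23, 23^16≡7, 23^32≡20, 23^64≡23, 23^128≡7.
163 = 1 + 2 + 32 + 128, so 23^163 ≡ 23·7·20·7 ≡ 7 (mod 29).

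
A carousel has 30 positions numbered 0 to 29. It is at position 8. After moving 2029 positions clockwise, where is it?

2029 − 67·30 = 19, so 2029 ≡ 19 (mod 30).
(8 + 19) mod 30 = 27.

27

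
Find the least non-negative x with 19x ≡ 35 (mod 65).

60

19⁻¹ ≡ 24 (mod 65) because 19·24 = 456 = 7·65 + 1.
Multiplying both sides by 24: x ≡ 24·35 = 840 ≡ 60 (mod 65).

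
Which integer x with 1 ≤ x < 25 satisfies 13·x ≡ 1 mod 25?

25 = 1·13 + 12
13 = 1·12 + 1
12 = 12·1 + 0
Back-substituting gives 13·2 ≡ 1 (mod 25).

2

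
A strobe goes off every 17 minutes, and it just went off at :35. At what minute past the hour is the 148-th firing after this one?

148·17 = 2516.
2516 − 41·60 = 56, so 2516 ≡ 56 (mod 60).
(35 + 56) mod 60 = 31.

31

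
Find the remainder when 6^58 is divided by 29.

7

Square-and-reduce mod 29: 6^1≡6, 6^2≡7, 6^4≡20, 6^8≡23, 6^16≡7, 6^32≡20.
Since 58 = 2 + 8 + 16 + 32 in binary, 6^58 ≡ 7·23·7·20 ≡ 7 (mod 29).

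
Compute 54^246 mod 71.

54

By repeated squaring mod 71: 54^1≡54, 54^2≡5, 54^4≡25, 54^8≡57, 54^16≡54, 54^32≡5, 54^64≡25, 54^128≡57.
Since 246 = 2 + 4 + 16 + 32 + 64 + 128 in binary, 54^246 ≡ 5·25·54·5·25·57 ≡ 54 (mod 71).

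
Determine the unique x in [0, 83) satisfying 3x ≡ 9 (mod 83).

3

The inverse of 3 mod 83 is 28 (since 3·28 = 84 ≡ 1).
So x ≡ 28·9 = 252 ≡ 3 (mod 83).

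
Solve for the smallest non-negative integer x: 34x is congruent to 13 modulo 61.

56

The inverse of 34 mod 61 is 9 (since 34·9 = 306 ≡ 1).
Multiplying both sides by 9: x ≡ 9·13 = 117 ≡ 56 (mod 61).
Check: 34·56 = 1904 = 31·61 + 13.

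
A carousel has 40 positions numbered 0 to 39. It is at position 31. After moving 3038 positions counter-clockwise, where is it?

33

3038 = 75·40 + 38, so 3038 mod 40 = 38.
(31 − 38) mod 40 = 33.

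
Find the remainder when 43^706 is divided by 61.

46

By repeated squaring mod 61: 43^1≡43, 43^2≡19, 43^4≡56, 43^8≡25, 43^16≡15, 43^32≡42, 43^64≡56, 43^128≡25, 43^256≡15, 43^512≡42.
Since 706 = 2 + 64 + 128 + 512 in binary, 43^706 ≡ 19·56·25·42 ≡ 46 (mod 61).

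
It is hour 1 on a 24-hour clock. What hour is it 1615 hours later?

8

1615 − 67·24 = 7, so 1615 ≡ 7 (mod 24).
(1 + 7) mod 24 = 8.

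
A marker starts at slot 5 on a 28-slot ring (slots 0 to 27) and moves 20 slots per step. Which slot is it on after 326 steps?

1

326·20 = 6520.
6520 mod 28 = 24 (since 232·28 = 6496).
(5 + 24) mod 28 = 1.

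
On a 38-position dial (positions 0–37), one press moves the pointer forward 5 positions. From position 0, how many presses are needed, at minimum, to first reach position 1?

5·23 = 115 = 3·38 + 1, so 5⁻¹ ≡ 23 (mod 38).

23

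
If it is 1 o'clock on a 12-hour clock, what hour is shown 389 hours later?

389 − 32·12 = 5, so 389 ≡ 5 (mod 12).
1 + 5 → 6 on a 12-hour dial.

6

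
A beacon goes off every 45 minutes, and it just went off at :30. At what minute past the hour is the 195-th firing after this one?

45

195·45 = 8775.
8775 mod 60 = 15 (since 146·60 = 8760).
(30 + 15) mod 60 = 45.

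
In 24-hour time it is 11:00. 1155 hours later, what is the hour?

1155 − 48·24 = 3, so 1155 ≡ 3 (mod 24).
(11 + 3) mod 24 = 14.

14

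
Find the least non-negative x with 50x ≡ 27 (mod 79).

59

The inverse of 50 mod 79 is 49 (since 50·49 = 2450 ≡ 1).
Multiplying both sides by 49: x ≡ 49·27 = 1323 ≡ 59 (mod 79).
Check: 50·59 = 2950 = 37·79 + 27.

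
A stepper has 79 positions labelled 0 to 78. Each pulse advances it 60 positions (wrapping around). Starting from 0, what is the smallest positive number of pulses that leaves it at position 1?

54

60·54 = 3240 = 41·79 + 1, so 60⁻¹ ≡ 54 (mod 79).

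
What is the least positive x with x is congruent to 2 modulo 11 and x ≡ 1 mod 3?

13

x ≡ 1 (mod 3) gives x ∈ {1, 4, 7, 10, 13}.
The first of these with x mod 11 = 2 is 13.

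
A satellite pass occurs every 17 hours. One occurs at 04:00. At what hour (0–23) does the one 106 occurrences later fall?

6

106·17 = 1802.
1802 mod 24 = 2 (since 75·24 = 1800).
(4 + 2) mod 24 = 6.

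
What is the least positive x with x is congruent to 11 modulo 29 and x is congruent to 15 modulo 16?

Since 16·20 ≡ 1 (mod 29), take x = 15 + 16·((11−15)·20 mod 29) = 15 + 16·7 = 127.
Check: 127 mod 29 = 11, 127 mod 16 = 15.

127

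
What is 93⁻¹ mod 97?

24

97 = 1·93 + 4
93 = 23·4 + 1
4 = 4·1 + 0
Back-substituting gives 93·24 ≡ 1 (mod 97).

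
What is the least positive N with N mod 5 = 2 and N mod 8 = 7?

7

Since 8·2 ≡ 1 (mod 5), take x = 7 + 8·((2−7)·2 mod 5) = 7 + 8·0 = 7.
Check: 7 mod 5 = 2, 7 mod 8 = 7.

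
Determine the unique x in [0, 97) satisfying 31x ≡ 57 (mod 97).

30

The inverse of 31 mod 97 is 72 (since 31·72 = 2232 ≡ 1).
Multiplying both sides by 72: x ≡ 72·57 = 4104 ≡ 30 (mod 97).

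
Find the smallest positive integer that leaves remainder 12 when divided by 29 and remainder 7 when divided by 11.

128

x ≡ 7 (mod 11) gives x ∈ {7, 18, 29, 40, 51, 62, 73, 84, …}.
The first of these with x mod 29 = 12 is 128.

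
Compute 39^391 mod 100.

Square-and-reduce mod 100: 39^1≡39, 39^2≡21, 39^4≡41, 39^8≡81, 39^16≡61, 39^32≡21, 39^64≡41, 39^128≡81, 39^256≡61.
Since 391 = 1 + 2 + 4 + 128 + 256 in binary, 39^391 ≡ 39·21·41·81·61 ≡ 39 (mod 100).

39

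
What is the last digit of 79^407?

9

Powers of 9 mod 10 repeat with period 2: 9, 1.
407 mod 2 = 1, so the last digit matches 9^1 = 9.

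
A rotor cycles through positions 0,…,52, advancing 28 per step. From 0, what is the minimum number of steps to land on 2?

The inverse of 28 mod 53 is 36 (since 28·36 = 1008 ≡ 1).
So x ≡ 36·2 = 72 ≡ 19 (mod 53).

19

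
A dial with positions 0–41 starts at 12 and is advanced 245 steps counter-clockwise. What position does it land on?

19

245 − 5·42 = 35, so 245 ≡ 35 (mod 42).
(12 − 35) mod 42 = 19.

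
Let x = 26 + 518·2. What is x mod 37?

26

518·2 = 1036.
1036 − 28·37 = 0, so 1036 ≡ 0 (mod 37).
(26 + 0) mod 37 = 26.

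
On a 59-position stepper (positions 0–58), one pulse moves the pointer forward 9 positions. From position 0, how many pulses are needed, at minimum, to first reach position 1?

46

9·46 = 414 = 7·59 + 1, so 9⁻¹ ≡ 46 (mod 59).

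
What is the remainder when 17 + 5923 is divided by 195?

90

5923 − 30·195 = 73, so 5923 ≡ 73 (mod 195).
(17 + 73) mod 195 = 90.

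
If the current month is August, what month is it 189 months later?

189 − 15·12 = 9, so 189 ≡ 9 (mod 12).
August + 9 months → May.

May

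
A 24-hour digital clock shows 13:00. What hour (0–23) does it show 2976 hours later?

2976 = 124·24 + 0, so 2976 mod 24 = 0.
(13 + 0) mod 24 = 13.

13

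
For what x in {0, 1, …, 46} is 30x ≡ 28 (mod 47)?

The inverse of 30 mod 47 is 11 (since 30·11 = 330 ≡ 1).
Multiplying both sides by 11: x ≡ 11·28 = 308 ≡ 26 (mod 47).
Check: 30·26 = 780 = 16·47 + 28.

26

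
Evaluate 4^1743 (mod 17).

By repeated squaring mod 17: 4^1≡4, 4^2≡16, 4^4≡1, 4^8≡1, 4^16≡1, 4^32≡1, 4^64≡1, 4^128≡1, 4^256≡1, 4^512≡1, 4^1024≡1.
1743 = 1 + 2 + 4 + 8 + 64 + 128 + 512 + 1024, so 4^1743 ≡ 4·16·1·1·1·1·1·1 ≡ 13 (mod 17).

13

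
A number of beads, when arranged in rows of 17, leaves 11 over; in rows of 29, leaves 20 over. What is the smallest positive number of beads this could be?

368

Since 29·10 ≡ 1 (mod 17), take x = 20 + 29·((11−20)·10 mod 17) = 20 + 29·12 = 368.
Check: 368 mod 17 = 11, 368 mod 29 = 20.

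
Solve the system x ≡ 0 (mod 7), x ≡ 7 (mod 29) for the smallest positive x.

7

x ≡ 0 (mod 7) gives x ∈ {0, 7}.
The first of these with x mod 29 = 7 is 7.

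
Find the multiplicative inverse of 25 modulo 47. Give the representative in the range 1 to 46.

32

47 = 1·25 + 22
25 = 1·22 + 3
22 = 7·3 + 1
3 = 3·1 + 0
Back-substituting gives 25·32 ≡ 1 (mod 47).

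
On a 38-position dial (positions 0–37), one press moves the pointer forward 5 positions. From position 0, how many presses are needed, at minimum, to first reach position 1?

5·23 = 115 = 3·38 + 1, so 5⁻¹ ≡ 23 (mod 38).

23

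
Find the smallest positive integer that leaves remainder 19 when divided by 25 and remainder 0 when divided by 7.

119

Since 7·18 ≡ 1 (mod 25), take x = 0 + 7·((19−0)·18 mod 25) = 0 + 7·17 = 119.
Check: 119 mod 25 = 19, 119 mod 7 = 0.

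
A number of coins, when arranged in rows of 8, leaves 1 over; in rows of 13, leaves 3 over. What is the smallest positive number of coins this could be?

x ≡ 1 (mod 8) gives x ∈ {1, 9, 17, 25, 33, 41, 49, 57, …}.
The first of these with x mod 13 = 3 is 81.

81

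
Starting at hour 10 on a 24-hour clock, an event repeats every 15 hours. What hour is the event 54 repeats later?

4

54·15 = 810.
810 mod 24 = 18 (since 33·24 = 792).
(10 + 18) mod 24 = 4.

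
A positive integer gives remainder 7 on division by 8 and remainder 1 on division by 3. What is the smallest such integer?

7

Since 3·3 ≡ 1 (mod 8), take x = 1 + 3·((7−1)·3 mod 8) = 1 + 3·2 = 7.
Check: 7 mod 8 = 7, 7 mod 3 = 1.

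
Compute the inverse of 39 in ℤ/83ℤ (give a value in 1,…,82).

39·66 = 2574 = 31·83 + 1, so 39⁻¹ ≡ 66 (mod 83).

66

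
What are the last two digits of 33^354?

29

Square-and-reduce mod 100: 33^1≡33, 33^2≡89, 33^4≡21, 33^8≡41, 33^16≡81, 33^32≡61, 33^64≡21, 33^128≡41, 33^256≡81.
354 = 2 + 32 + 64 + 256, so 33^354 ≡ 89·61·21·81 ≡ 29 (mod 100).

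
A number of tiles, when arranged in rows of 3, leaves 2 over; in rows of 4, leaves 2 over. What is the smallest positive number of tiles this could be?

Since 4·1 ≡ 1 (mod 3), take x = 2 + 4·((2−2)·1 mod 3) = 2 + 4·0 = 2.
Check: 2 mod 3 = 2, 2 mod 4 = 2.

2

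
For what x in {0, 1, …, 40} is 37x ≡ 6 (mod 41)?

The inverse of 37 mod 41 is 10 (since 37·10 = 370 ≡ 1).
Multiplying both sides by 10: x ≡ 10·6 = 60 ≡ 19 (mod 41).

19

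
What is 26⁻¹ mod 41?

30

41 = 1·26 + 15
26 = 1·15 + 11
15 = 1·11 + 4
11 = 2·4 + 3
4 = 1·3 + 1
3 = 3·1 + 0
Back-substituting gives 26·30 ≡ 1 (mod 41).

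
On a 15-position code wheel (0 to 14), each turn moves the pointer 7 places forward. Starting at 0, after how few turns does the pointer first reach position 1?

The inverse of 7 mod 15 is 13 (since 7·13 = 91 ≡ 1).
So x ≡ 13·1 = 13 ≡ 13 (mod 15).

13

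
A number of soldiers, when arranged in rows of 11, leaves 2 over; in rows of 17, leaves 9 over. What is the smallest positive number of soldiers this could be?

145

Since 17·2 ≡ 1 (mod 11), take x = 9 + 17·((2−9)·2 mod 11) = 9 + 17·8 = 145.
Check: 145 mod 11 = 2, 145 mod 17 = 9.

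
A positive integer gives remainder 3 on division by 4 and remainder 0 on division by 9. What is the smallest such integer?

Since 9·1 ≡ 1 (mod 4), take x = 0 + 9·((3−0)·1 mod 4) = 0 + 9·3 = 27.
Check: 27 mod 4 = 3, 27 mod 9 = 0.

27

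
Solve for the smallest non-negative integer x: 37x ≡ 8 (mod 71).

29

The inverse of 37 mod 71 is 48 (since 37·48 = 1776 ≡ 1).
Multiplying both sides by 48: x ≡ 48·8 = 384 ≡ 29 (mod 71).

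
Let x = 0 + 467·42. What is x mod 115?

64

467·42 = 19614.
19614 = 170·115 + 64, so 19614 mod 115 = 64.
(0 + 64) mod 115 = 64.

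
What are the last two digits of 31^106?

81

Successive squares of 31 mod 100: 31^1≡31, 31^2≡61, 31^4≡21, 31^8≡41, 31^16≡81, 31^32≡61, 31^64≡21.
106 = 2 + 8 + 32 + 64, so 31^106 ≡ 61·41·61·21 ≡ 81 (mod 100).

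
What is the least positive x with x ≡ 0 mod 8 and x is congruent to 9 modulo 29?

96

Since 29·5 ≡ 1 (mod 8), take x = 9 + 29·((0−9)·5 mod 8) = 9 + 29·3 = 96.
Check: 96 mod 8 = 0, 96 mod 29 = 9.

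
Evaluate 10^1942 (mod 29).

6

Successive squares of 10 mod 29: 10^1≡10, 10^2≡13, 10^4≡24, 10^8≡25, 10^16≡16, 10^32≡24, 10^64≡25, 10^128≡16, 10^256≡24, 10^512≡25, 10^1024≡16.
1942 = 2 + 4 + 16 + 128 + 256 + 512 + 1024, so 10^1942 ≡ 13·24·16·16·24·25·16 ≡ 6 (mod 29).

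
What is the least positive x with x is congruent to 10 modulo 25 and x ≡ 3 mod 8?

35

x ≡ 3 (mod 8) gives x ∈ {3, 11, 19, 27, 35}.
The first of these with x mod 25 = 10 is 35.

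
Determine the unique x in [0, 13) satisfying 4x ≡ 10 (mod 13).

4⁻¹ ≡ 10 (mod 13) because 4·10 = 40 = 3·13 + 1.
So x ≡ 10·10 = 100 ≡ 9 (mod 13).
Check: 4·9 = 36 = 2·13 + 10.

9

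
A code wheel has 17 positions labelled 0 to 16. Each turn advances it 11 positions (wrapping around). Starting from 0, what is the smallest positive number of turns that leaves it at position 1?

14

11·14 = 154 = 9·17 + 1, so 11⁻¹ ≡ 14 (mod 17).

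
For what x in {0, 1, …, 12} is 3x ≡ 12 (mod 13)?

The inverse of 3 mod 13 is 9 (since 3·9 = 27 ≡ 1).
Multiplying both sides by 9: x ≡ 9·12 = 108 ≡ 4 (mod 13).
Check: 3·4 = 12 = 0·13 + 12.

4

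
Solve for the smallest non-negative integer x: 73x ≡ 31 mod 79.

8

73⁻¹ ≡ 13 (mod 79) because 73·13 = 949 = 12·79 + 1.
So x ≡ 13·31 = 403 ≡ 8 (mod 79).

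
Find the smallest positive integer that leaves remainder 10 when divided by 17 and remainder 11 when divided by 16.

x ≡ 11 (mod 16) gives x ∈ {11, 27}.
The first of these with x mod 17 = 10 is 27.

27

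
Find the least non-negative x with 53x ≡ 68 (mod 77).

The inverse of 53 mod 77 is 16 (since 53·16 = 848 ≡ 1).
Multiplying both sides by 16: x ≡ 16·68 = 1088 ≡ 10 (mod 77).

10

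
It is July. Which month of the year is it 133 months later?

133 mod 12 = 1 (since 11·12 = 132).
July + 1 month → August.

August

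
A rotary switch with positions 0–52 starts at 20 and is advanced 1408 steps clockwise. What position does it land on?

50

1408 = 26·53 + 30, so 1408 mod 53 = 30.
(20 + 30) mod 53 = 50.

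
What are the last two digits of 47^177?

87

Square-and-reduce mod 100: 47^1≡47, 47^2≡9, 47^4≡81, 47^8≡61, 47^16≡21, 47^32≡41, 47^64≡81, 47^128≡61.
177 = 1 + 16 + 32 + 128, so 47^177 ≡ 47·21·41·61 ≡ 87 (mod 100).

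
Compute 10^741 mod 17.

Square-and-reduce mod 17: 10^1≡10, 10^2≡15, 10^4≡4, 10^8≡16, 10^16≡1, 10^32≡1, 10^64≡1, 10^128≡1, 10^256≡1, 10^512≡1.
Since 741 = 1 + 4 + 32 + 64 + 128 + 512 in binary, 10^741 ≡ 10·4·1·1·1·1 ≡ 6 (mod 17).

6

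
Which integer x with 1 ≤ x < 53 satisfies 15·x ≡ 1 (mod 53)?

53 = 3·15 + 8
15 = 1·8 + 7
8 = 1·7 + 1
7 = 7·1 + 0
Back-substituting gives 15·46 ≡ 1 (mod 53).

46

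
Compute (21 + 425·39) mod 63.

27

425·39 = 16575.
16575 = 263·63 + 6, so 16575 mod 63 = 6.
(21 + 6) mod 63 = 27.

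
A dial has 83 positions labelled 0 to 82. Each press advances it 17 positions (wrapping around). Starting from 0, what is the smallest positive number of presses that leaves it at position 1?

83 = 4·17 + 15
17 = 1·15 + 2
15 = 7·2 + 1
2 = 2·1 + 0
Back-substituting gives 17·44 ≡ 1 (mod 83).

44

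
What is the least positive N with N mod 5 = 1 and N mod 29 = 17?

Since 29·4 ≡ 1 (mod 5), take x = 17 + 29·((1−17)·4 mod 5) = 17 + 29·1 = 46.
Check: 46 mod 5 = 1, 46 mod 29 = 17.

46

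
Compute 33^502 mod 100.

89

Square-and-reduce mod 100: 33^1≡33, 33^2≡89, 33^4≡21, 33^8≡41, 33^16≡81, 33^32≡61, 33^64≡21, 33^128≡41, 33^256≡81.
Since 502 = 2 + 4 + 16 + 32 + 64 + 128 + 256 in binary, 33^502 ≡ 89·21·81·61·21·41·81 ≡ 89 (mod 100).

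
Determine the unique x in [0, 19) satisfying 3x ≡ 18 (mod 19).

6

The inverse of 3 mod 19 is 13 (since 3·13 = 39 ≡ 1).
Multiplying both sides by 13: x ≡ 13·18 = 234 ≡ 6 (mod 19).
Check: 3·6 = 18 = 0·19 + 18.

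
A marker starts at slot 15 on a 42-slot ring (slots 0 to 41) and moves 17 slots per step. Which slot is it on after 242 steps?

13

242·17 = 4114.
4114 mod 42 = 40 (since 97·42 = 4074).
(15 + 40) mod 42 = 13.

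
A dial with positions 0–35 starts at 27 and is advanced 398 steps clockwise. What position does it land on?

398 − 11·36 = 2, so 398 ≡ 2 (mod 36).
(27 + 2) mod 36 = 29.

29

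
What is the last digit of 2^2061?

The units digit of 2^n cycles with period 4: 2, 4, 8, 6, …
2061 mod 4 = 1, so the last digit matches 2^1 = 2.

2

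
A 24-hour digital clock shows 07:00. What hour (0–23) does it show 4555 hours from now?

2

4555 mod 24 = 19 (since 189·24 = 4536).
(7 + 19) mod 24 = 2.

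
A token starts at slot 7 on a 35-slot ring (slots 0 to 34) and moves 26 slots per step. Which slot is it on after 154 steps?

154·26 = 4004.
4004 = 114·35 + 14, so 4004 mod 35 = 14.
(7 + 14) mod 35 = 21.

21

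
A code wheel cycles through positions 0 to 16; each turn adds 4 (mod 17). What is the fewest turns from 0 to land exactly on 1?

13

17 = 4·4 + 1
4 = 4·1 + 0
Back-substituting gives 4·13 ≡ 1 (mod 17).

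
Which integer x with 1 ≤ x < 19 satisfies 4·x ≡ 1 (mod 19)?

4·5 = 20 = 1·19 + 1, so 4⁻¹ ≡ 5 (mod 19).

5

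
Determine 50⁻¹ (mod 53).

35

53 = 1·50 + 3
50 = 16·3 + 2
3 = 1·2 + 1
2 = 2·1 + 0
Back-substituting gives 50·35 ≡ 1 (mod 53).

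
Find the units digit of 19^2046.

1

Last digits of 9^n: 9, 1 (period 2).
2046 leaves remainder 0 on division by 2, so 19^2046 ends in 1.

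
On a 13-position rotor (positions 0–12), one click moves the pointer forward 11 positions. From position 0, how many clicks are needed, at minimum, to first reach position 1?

6

11·6 = 66 = 5·13 + 1, so 11⁻¹ ≡ 6 (mod 13).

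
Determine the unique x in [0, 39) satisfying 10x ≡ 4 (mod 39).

10⁻¹ ≡ 4 (mod 39) because 10·4 = 40 = 1·39 + 1.
So x ≡ 4·4 = 16 ≡ 16 (mod 39).

16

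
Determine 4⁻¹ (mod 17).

13

17 = 4·4 + 1
4 = 4·1 + 0
Back-substituting gives 4·13 ≡ 1 (mod 17).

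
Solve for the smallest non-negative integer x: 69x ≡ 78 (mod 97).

18

The inverse of 69 mod 97 is 45 (since 69·45 = 3105 ≡ 1).
So x ≡ 45·78 = 3510 ≡ 18 (mod 97).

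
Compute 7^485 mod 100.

Square-and-reduce mod 100: 7^1≡7, 7^2≡49, 7^4≡1, 7^8≡1, 7^16≡1, 7^32≡1, 7^64≡1, 7^128≡1, 7^256≡1.
Since 485 = 1 + 4 + 32 + 64 + 128 + 256 in binary, 7^485 ≡ 7·1·1·1·1·1 ≡ 7 (mod 100).

7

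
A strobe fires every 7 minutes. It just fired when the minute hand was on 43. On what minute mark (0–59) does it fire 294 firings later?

294·7 = 2058.
Dividing 2058 by 60 gives quotient 34 and remainder 18.
(43 + 18) mod 60 = 1.

1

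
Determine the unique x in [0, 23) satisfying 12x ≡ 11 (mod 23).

22

12⁻¹ ≡ 2 (mod 23) because 12·2 = 24 = 1·23 + 1.
So x ≡ 2·11 = 22 ≡ 22 (mod 23).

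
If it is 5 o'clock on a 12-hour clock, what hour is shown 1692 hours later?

1692 − 141·12 = 0, so 1692 ≡ 0 (mod 12).
5 + 0 → 5 on a 12-hour dial.

5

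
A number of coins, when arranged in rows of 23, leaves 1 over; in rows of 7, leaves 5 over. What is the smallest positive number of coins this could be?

47

Since 7·10 ≡ 1 (mod 23), take x = 5 + 7·((1−5)·10 mod 23) = 5 + 7·6 = 47.
Check: 47 mod 23 = 1, 47 mod 7 = 5.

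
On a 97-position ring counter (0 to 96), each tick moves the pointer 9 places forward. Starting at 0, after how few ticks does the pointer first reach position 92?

21

The inverse of 9 mod 97 is 54 (since 9·54 = 486 ≡ 1).
So x ≡ 54·92 = 4968 ≡ 21 (mod 97).
Check: 9·21 = 189 = 1·97 + 92.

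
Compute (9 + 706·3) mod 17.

706·3 = 2118.
2118 mod 17 = 10 (since 124·17 = 2108).
(9 + 10) mod 17 = 2.

2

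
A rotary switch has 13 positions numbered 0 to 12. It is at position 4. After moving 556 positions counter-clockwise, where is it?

Dividing 556 by 13 gives quotient 42 and remainder 10.
(4 − 10) mod 13 = 7.

7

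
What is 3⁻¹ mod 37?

37 = 12·3 + 1
3 = 3·1 + 0
Back-substituting gives 3·25 ≡ 1 (mod 37).

25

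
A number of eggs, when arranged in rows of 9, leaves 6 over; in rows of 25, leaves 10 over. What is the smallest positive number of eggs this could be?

60

x ≡ 6 (mod 9) gives x ∈ {6, 15, 24, 33, 42, 51, 60}.
The first of these with x mod 25 = 10 is 60.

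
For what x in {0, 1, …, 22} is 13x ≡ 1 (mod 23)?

16

13⁻¹ ≡ 16 (mod 23) because 13·16 = 208 = 9·23 + 1.
Multiplying both sides by 16: x ≡ 16·1 = 16 ≡ 16 (mod 23).
Check: 13·16 = 208 = 9·23 + 1.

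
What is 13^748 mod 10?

Last digits of 3^n: 3, 9, 7, 1 (period 4).
748 leaves remainder 0 on division by 4, so 13^748 ends in 1.

1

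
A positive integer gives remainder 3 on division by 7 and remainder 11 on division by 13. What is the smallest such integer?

x ≡ 3 (mod 7) gives x ∈ {3, 10, 17, 24}.
The first of these with x mod 13 = 11 is 24.

24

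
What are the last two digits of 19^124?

21

By repeated squaring mod 100: 19^1≡19, 19^2≡61, 19^4≡21, 19^8≡41, 19^16≡81, 19^32≡61, 19^64≡21.
124 = 4 + 8 + 16 + 32 + 64, so 19^124 ≡ 21·41·81·61·21 ≡ 21 (mod 100).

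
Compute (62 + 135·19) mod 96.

135·19 = 2565.
2565 = 26·96 + 69, so 2565 mod 96 = 69.
(62 + 69) mod 96 = 35.

35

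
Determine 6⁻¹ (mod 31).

6·26 = 156 = 5·31 + 1, so 6⁻¹ ≡ 26 (mod 31).

26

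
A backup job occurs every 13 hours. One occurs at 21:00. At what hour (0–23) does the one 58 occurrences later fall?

7

58·13 = 754.
754 − 31·24 = 10, so 754 ≡ 10 (mod 24).
(21 + 10) mod 24 = 7.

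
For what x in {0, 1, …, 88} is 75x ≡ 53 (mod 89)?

75⁻¹ ≡ 19 (mod 89) because 75·19 = 1425 = 16·89 + 1.
So x ≡ 19·53 = 1007 ≡ 28 (mod 89).
Check: 75·28 = 2100 = 23·89 + 53.

28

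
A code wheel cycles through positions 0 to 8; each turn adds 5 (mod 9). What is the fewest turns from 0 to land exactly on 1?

9 = 1·5 + 4
5 = 1·4 + 1
4 = 4·1 + 0
Back-substituting gives 5·2 ≡ 1 (mod 9).

2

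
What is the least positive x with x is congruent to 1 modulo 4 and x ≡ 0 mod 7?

x ≡ 1 (mod 4) gives x ∈ {1, 5, 9, 13, 17, 21}.
The first of these with x mod 7 = 0 is 21.

21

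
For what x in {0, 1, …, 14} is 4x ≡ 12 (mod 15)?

3

4⁻¹ ≡ 4 (mod 15) because 4·4 = 16 = 1·15 + 1.
So x ≡ 4·12 = 48 ≡ 3 (mod 15).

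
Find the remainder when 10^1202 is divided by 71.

By repeated squaring mod 71: 10^1≡10, 10^2≡29, 10^4≡60, 10^8≡50, 10^16≡15, 10^32≡12, 10^64≡2, 10^128≡4, 10^256≡16, 10^512≡43, 10^1024≡3.
1202 = 2 + 16 + 32 + 128 + 1024, so 10^1202 ≡ 29·15·12·4·3 ≡ 18 (mod 71).

18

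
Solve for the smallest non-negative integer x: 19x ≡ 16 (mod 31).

9

The inverse of 19 mod 31 is 18 (since 19·18 = 342 ≡ 1).
Multiplying both sides by 18: x ≡ 18·16 = 288 ≡ 9 (mod 31).
Check: 19·9 = 171 = 5·31 + 16.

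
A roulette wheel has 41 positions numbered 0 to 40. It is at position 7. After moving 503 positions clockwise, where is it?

18

503 − 12·41 = 11, so 503 ≡ 11 (mod 41).
(7 + 11) mod 41 = 18.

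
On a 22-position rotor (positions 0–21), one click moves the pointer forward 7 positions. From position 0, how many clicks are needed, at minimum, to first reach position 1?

22 = 3·7 + 1
7 = 7·1 + 0
Back-substituting gives 7·19 ≡ 1 (mod 22).

19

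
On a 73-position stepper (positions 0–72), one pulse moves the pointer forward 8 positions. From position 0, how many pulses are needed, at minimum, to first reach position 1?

64

8·64 = 512 = 7·73 + 1, so 8⁻¹ ≡ 64 (mod 73).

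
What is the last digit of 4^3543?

The units digit of 4^n cycles with period 2: 4, 6, …
3543 leaves remainder 1 on division by 2, so 4^3543 ends in 4.

4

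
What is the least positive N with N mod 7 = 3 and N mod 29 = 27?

143

Since 29·1 ≡ 1 (mod 7), take x = 27 + 29·((3−27)·1 mod 7) = 27 + 29·4 = 143.
Check: 143 mod 7 = 3, 143 mod 29 = 27.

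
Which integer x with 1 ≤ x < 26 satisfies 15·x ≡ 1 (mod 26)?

7

26 = 1·15 + 11
15 = 1·11 + 4
11 = 2·4 + 3
4 = 1·3 + 1
3 = 3·1 + 0
Back-substituting gives 15·7 ≡ 1 (mod 26).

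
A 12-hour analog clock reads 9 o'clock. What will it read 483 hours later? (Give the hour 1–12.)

12

483 − 40·12 = 3, so 483 ≡ 3 (mod 12).
9 + 3 → 12 on a 12-hour dial.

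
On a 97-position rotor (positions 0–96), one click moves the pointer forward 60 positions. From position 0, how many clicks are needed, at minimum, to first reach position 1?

76

97 = 1·60 + 37
60 = 1·37 + 23
37 = 1·23 + 14
23 = 1·14 + 9
14 = 1·9 + 5
9 = 1·5 + 4
5 = 1·4 + 1
4 = 4·1 + 0
Back-substituting gives 60·76 ≡ 1 (mod 97).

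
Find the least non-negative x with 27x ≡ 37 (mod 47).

24

27⁻¹ ≡ 7 (mod 47) because 27·7 = 189 = 4·47 + 1.
Multiplying both sides by 7: x ≡ 7·37 = 259 ≡ 24 (mod 47).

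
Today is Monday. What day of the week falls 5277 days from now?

5277 mod 7 = 6 (since 753·7 = 5271).
Monday + 6 days → Sunday.

Sunday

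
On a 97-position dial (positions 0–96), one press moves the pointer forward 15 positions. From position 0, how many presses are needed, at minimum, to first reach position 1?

13

97 = 6·15 + 7
15 = 2·7 + 1
7 = 7·1 + 0
Back-substituting gives 15·13 ≡ 1 (mod 97).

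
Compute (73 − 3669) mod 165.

34

Dividing 3669 by 165 gives quotient 22 and remainder 39.
(73 − 39) mod 165 = 34.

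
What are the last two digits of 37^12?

81

By repeated squaring mod 100: 37^1≡37, 37^2≡69, 37^4≡61, 37^8≡21.
12 = 4 + 8, so 37^12 ≡ 61·21 ≡ 81 (mod 100).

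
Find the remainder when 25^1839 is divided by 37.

By repeated squaring mod 37: 25^1≡25, 25^2≡33, 25^4≡16, 25^8≡34, 25^16≡9, 25^32≡7, 25^64≡12, 25^128≡33, 25^256≡16, 25^512≡34, 25^1024≡9.
Since 1839 = 1 + 2 + 4 + 8 + 32 + 256 + 512 + 1024 in binary, 25^1839 ≡ 25·33·16·34·7·16·34·9 ≡ 11 (mod 37).

11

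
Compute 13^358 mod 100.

Successive squares of 13 mod 100: 13^1≡13, 13^2≡69, 13^4≡61, 13^8≡21, 13^16≡41, 13^32≡81, 13^64≡61, 13^128≡21, 13^256≡41.
Since 358 = 2 + 4 + 32 + 64 + 256 in binary, 13^358 ≡ 69·61·81·61·41 ≡ 29 (mod 100).

29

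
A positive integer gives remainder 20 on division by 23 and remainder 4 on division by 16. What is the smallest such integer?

20

Since 16·13 ≡ 1 (mod 23), take x = 4 + 16·((20−4)·13 mod 23) = 4 + 16·1 = 20.
Check: 20 mod 23 = 20, 20 mod 16 = 4.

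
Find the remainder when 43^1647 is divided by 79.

71

Square-and-reduce mod 79: 43^1≡43, 43^2≡32, 43^4≡76, 43^8≡9, 43^16≡2, 43^32≡4, 43^64≡16, 43^128≡19, 43^256≡45, 43^512≡50, 43^1024≡51.
1647 = 1 + 2 + 4 + 8 + 32 + 64 + 512 + 1024, so 43^1647 ≡ 43·32·76·9·4·16·50·51 ≡ 71 (mod 79).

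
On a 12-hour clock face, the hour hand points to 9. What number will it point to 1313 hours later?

2

Dividing 1313 by 12 gives quotient 109 and remainder 5.
9 + 5 → 2 on a 12-hour dial.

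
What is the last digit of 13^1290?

9

Powers of 3 mod 10 repeat with period 4: 3, 9, 7, 1.
1290 leaves remainder 2 on division by 4, so 13^1290 ends in 9.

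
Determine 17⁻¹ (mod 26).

23

17·23 = 391 = 15·26 + 1, so 17⁻¹ ≡ 23 (mod 26).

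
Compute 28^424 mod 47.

4

Successive squares of 28 mod 47: 28^1≡28, 28^2≡32, 28^4≡37, 28^8≡6, 28^16≡36, 28^32≡27, 28^64≡24, 28^128≡12, 28^256≡3.
424 = 8 + 32 + 128 + 256, so 28^424 ≡ 6·27·12·3 ≡ 4 (mod 47).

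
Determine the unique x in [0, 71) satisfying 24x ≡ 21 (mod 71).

The inverse of 24 mod 71 is 3 (since 24·3 = 72 ≡ 1).
So x ≡ 3·21 = 63 ≡ 63 (mod 71).
Check: 24·63 = 1512 = 21·71 + 21.

63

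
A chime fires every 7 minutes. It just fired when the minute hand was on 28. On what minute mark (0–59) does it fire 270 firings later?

58

270·7 = 1890.
1890 − 31·60 = 30, so 1890 ≡ 30 (mod 60).
(28 + 30) mod 60 = 58.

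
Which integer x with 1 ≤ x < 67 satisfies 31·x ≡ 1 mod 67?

31·13 = 403 = 6·67 + 1, so 31⁻¹ ≡ 13 (mod 67).

13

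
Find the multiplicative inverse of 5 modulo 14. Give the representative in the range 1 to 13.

3

5·3 = 15 = 1·14 + 1, so 5⁻¹ ≡ 3 (mod 14).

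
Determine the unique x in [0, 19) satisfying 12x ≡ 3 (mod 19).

The inverse of 12 mod 19 is 8 (since 12·8 = 96 ≡ 1).
Multiplying both sides by 8: x ≡ 8·3 = 24 ≡ 5 (mod 19).

5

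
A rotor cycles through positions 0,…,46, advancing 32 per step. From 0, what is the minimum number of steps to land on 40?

32⁻¹ ≡ 25 (mod 47) because 32·25 = 800 = 17·47 + 1.
Multiplying both sides by 25: x ≡ 25·40 = 1000 ≡ 13 (mod 47).
Check: 32·13 = 416 = 8·47 + 40.

13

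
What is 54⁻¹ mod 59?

59 = 1·54 + 5
54 = 10·5 + 4
5 = 1·4 + 1
4 = 4·1 + 0
Back-substituting gives 54·47 ≡ 1 (mod 59).

47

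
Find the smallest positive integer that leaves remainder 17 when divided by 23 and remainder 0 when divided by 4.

x ≡ 0 (mod 4) gives x ∈ {0, 4, 8, 12, 16, 20, 24, 28, …}.
The first of these with x mod 23 = 17 is 40.

40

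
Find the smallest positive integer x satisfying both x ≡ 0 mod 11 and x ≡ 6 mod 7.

x ≡ 6 (mod 7) gives x ∈ {6, 13, 20, 27, 34, 41, 48, 55}.
The first of these with x mod 11 = 0 is 55.

55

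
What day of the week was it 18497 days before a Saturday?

Wednesday

18497 = 2642·7 + 3, so 18497 mod 7 = 3.
Saturday − 3 days → Wednesday.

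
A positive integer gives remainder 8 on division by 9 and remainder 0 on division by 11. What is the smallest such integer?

x ≡ 8 (mod 9) gives x ∈ {8, 17, 26, 35, 44}.
The first of these with x mod 11 = 0 is 44.

44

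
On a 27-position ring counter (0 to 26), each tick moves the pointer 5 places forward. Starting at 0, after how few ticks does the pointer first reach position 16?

14

5⁻¹ ≡ 11 (mod 27) because 5·11 = 55 = 2·27 + 1.
So x ≡ 11·16 = 176 ≡ 14 (mod 27).
Check: 5·14 = 70 = 2·27 + 16.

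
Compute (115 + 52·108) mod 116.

52·108 = 5616.
5616 − 48·116 = 48, so 5616 ≡ 48 (mod 116).
(115 + 48) mod 116 = 47.

47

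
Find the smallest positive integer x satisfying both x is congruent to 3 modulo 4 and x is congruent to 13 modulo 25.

x ≡ 3 (mod 4) gives x ∈ {3, 7, 11, 15, 19, 23, 27, 31, …}.
The first of these with x mod 25 = 13 is 63.

63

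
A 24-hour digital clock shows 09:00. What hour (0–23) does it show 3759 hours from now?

3759 − 156·24 = 15, so 3759 ≡ 15 (mod 24).
(9 + 15) mod 24 = 0.

0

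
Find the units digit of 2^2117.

2

The units digit of 2^n cycles with period 4: 2, 4, 8, 6, …
2117 leaves remainder 1 on division by 4, so 2^2117 ends in 2.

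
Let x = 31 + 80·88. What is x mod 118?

80·88 = 7040.
7040 = 59·118 + 78, so 7040 mod 118 = 78.
(31 + 78) mod 118 = 109.

109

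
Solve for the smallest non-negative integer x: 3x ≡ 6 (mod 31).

2

The inverse of 3 mod 31 is 21 (since 3·21 = 63 ≡ 1).
Multiplying both sides by 21: x ≡ 21·6 = 126 ≡ 2 (mod 31).
Check: 3·2 = 6 = 0·31 + 6.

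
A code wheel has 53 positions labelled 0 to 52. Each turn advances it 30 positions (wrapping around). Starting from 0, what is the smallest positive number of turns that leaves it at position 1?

53 = 1·30 + 23
30 = 1·23 + 7
23 = 3·7 + 2
7 = 3·2 + 1
2 = 2·1 + 0
Back-substituting gives 30·23 ≡ 1 (mod 53).

23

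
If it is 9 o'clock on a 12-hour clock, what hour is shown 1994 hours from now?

1994 mod 12 = 2 (since 166·12 = 1992).
9 + 2 → 11 on a 12-hour dial.

11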